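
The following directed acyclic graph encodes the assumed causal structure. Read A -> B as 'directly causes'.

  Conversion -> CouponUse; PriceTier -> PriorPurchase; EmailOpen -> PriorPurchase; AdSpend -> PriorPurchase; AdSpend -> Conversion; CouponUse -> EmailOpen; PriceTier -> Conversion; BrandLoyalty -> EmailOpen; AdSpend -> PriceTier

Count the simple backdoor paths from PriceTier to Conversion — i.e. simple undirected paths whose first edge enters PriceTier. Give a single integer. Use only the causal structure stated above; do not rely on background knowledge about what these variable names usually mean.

2

A backdoor path from PriceTier to Conversion is any simple undirected path whose first edge points into PriceTier (i.e. leaves PriceTier via a parent).
Parents of PriceTier: {AdSpend}.
Enumerating:
  P1: PriceTier <- AdSpend -> Conversion
  P2: PriceTier <- AdSpend -> PriorPurchase <- EmailOpen <- CouponUse <- Conversion
That exhausts the simple backdoor paths. Count: 2.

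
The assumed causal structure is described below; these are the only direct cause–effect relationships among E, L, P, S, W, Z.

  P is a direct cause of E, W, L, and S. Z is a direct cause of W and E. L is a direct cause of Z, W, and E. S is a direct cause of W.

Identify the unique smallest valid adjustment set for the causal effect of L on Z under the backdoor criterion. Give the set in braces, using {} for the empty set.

{}

Variables eligible for adjustment (non-descendants of L, excluding L and Z): {P, S}.
Backdoor paths from L to Z:
  P1: L <- P -> S -> W <- Z
  P2: L <- P -> E <- Z
  P3: L <- P -> W <- Z
Each backdoor path contains an unconditioned collider, so every path is already blocked with the empty conditioning set:
  P1: blocked at collider W (neither it nor any descendant is in the conditioning set).
  P2: blocked at collider E (neither it nor any descendant is in the conditioning set).
  P3: blocked at collider W (neither it nor any descendant is in the conditioning set).
The empty set is therefore the unique smallest valid set.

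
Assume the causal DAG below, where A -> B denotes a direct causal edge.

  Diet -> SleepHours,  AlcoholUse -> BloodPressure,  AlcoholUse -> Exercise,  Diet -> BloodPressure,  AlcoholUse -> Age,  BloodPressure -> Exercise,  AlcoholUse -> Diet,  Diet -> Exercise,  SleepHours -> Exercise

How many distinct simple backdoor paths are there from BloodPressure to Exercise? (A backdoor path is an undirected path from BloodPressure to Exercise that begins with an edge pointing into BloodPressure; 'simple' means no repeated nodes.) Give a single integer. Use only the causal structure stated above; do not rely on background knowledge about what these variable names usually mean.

6

A backdoor path from BloodPressure to Exercise is any simple undirected path whose first edge points into BloodPressure (i.e. leaves BloodPressure via a parent).
Parents of BloodPressure: {AlcoholUse, Diet}.
Enumerating:
  P1: BloodPressure <- AlcoholUse -> Diet -> SleepHours -> Exercise
  P2: BloodPressure <- AlcoholUse -> Diet -> Exercise
  P3: BloodPressure <- AlcoholUse -> Exercise
  P4: BloodPressure <- Diet <- AlcoholUse -> Exercise
  P5: BloodPressure <- Diet -> SleepHours -> Exercise
  P6: BloodPressure <- Diet -> Exercise
That exhausts the simple backdoor paths. Count: 6.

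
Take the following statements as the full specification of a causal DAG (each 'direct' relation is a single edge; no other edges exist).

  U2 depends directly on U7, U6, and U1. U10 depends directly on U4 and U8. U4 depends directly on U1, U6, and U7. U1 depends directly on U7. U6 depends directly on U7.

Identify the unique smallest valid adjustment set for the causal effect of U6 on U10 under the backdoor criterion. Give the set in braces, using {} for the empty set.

Variables eligible for adjustment (non-descendants of U6, excluding U6 and U10): {U1, U7, U8}.
Backdoor paths from U6 to U10:
  P1: U6 <- U7 -> U1 -> U4 -> U10
  P2: U6 <- U7 -> U4 -> U10
  P3: U6 <- U7 -> U2 <- U1 -> U4 -> U10
The empty set is not sufficient: P1 (U6 <- U7 -> U1 -> U4 -> U10) has no collider blocking it and no conditioned non-collider, so it is open.
Try {U7}:
  P1: blocked at fork node U7 ∈ conditioning set.
  P2: blocked at fork node U7 ∈ conditioning set.
  P3: blocked at fork node U7 ∈ conditioning set.
{U7} contains no descendant of U6 and blocks every backdoor path.
No other singleton works — e.g. {U8} leaves P1 open — so {U7} is the unique smallest valid adjustment set.

{U7}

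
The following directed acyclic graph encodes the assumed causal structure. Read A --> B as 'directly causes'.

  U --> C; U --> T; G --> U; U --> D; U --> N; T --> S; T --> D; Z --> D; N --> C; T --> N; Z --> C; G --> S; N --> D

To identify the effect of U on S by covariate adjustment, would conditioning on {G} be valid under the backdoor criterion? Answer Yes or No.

Yes

Backdoor paths from U to S (paths whose first edge points into U):
  P1: U <- G -> S
Condition 1 (no descendant of U in the set): holds — descendants of U are {C, D, N, S, T}; none are in {G}.
Condition 2 (every backdoor path blocked by {G}):
  P1: blocked at fork node G ∈ conditioning set.
{G} satisfies the backdoor criterion.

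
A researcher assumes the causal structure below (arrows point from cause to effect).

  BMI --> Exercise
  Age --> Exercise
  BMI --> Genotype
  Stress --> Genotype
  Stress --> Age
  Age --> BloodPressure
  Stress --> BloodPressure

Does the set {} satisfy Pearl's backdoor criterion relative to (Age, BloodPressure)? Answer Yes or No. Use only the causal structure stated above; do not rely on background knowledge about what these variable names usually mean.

No

Backdoor paths from Age to BloodPressure (paths whose first edge points into Age):
  P1: Age <- Stress -> BloodPressure
Condition 1 (no descendant of Age in the set): holds — descendants of Age are {BloodPressure, Exercise}; none are in {}.
Condition 2 (every backdoor path blocked by {}):
  P1: open — no interior node is in the conditioning set.
{} does not satisfy the backdoor criterion.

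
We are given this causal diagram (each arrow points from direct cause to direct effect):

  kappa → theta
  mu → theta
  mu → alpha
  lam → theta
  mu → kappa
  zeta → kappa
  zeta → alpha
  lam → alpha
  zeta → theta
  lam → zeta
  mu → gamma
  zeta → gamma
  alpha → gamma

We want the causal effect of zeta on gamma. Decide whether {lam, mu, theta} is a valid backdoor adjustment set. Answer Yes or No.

Backdoor paths from zeta to gamma (paths whose first edge points into zeta):
  P1: zeta <- lam -> alpha <- mu -> gamma
  P2: zeta <- lam -> alpha -> gamma
  P3: zeta <- lam -> theta <- mu -> alpha -> gamma
  P4: zeta <- lam -> theta <- mu -> gamma
  P5: zeta <- lam -> theta <- kappa <- mu -> alpha -> gamma
  P6: zeta <- lam -> theta <- kappa <- mu -> gamma
Condition 1 (no descendant of zeta in the set): FAILS — theta is a descendant of zeta.
Condition 2 (every backdoor path blocked by {lam, mu, theta}):
  P1: blocked at fork node lam ∈ conditioning set.
  P2: blocked at fork node lam ∈ conditioning set.
  P3: blocked at fork node lam ∈ conditioning set.
  P4: blocked at fork node lam ∈ conditioning set.
  P5: blocked at fork node lam ∈ conditioning set.
  P6: blocked at fork node lam ∈ conditioning set.
{lam, mu, theta} does not satisfy the backdoor criterion.

No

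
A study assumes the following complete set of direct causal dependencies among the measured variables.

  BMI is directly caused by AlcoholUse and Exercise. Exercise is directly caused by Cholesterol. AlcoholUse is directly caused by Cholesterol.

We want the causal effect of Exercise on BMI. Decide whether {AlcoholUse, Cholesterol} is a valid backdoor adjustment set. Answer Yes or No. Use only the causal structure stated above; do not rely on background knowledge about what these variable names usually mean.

Yes

Backdoor paths from Exercise to BMI (paths whose first edge points into Exercise):
  P1: Exercise <- Cholesterol -> AlcoholUse -> BMI
Condition 1 (no descendant of Exercise in the set): holds — descendants of Exercise are {BMI}; none are in {AlcoholUse, Cholesterol}.
Condition 2 (every backdoor path blocked by {AlcoholUse, Cholesterol}):
  P1: blocked at fork node Cholesterol ∈ conditioning set.
{AlcoholUse, Cholesterol} satisfies the backdoor criterion.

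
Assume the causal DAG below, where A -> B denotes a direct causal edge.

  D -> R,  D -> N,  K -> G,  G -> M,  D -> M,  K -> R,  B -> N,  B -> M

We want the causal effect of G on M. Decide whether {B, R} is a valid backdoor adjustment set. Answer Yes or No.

No

Backdoor paths from G to M (paths whose first edge points into G):
  P1: G <- K -> R <- D -> M
  P2: G <- K -> R <- D -> N <- B -> M
Condition 1 (no descendant of G in the set): holds — descendants of G are {M}; none are in {B, R}.
Condition 2 (every backdoor path blocked by {B, R}):
  P1: open — collider(s) R are conditioned on (or have a conditioned descendant) and no non-collider on the path is in the set.
  P2: blocked at collider N (neither it nor any descendant is in the conditioning set).
{B, R} does not satisfy the backdoor criterion.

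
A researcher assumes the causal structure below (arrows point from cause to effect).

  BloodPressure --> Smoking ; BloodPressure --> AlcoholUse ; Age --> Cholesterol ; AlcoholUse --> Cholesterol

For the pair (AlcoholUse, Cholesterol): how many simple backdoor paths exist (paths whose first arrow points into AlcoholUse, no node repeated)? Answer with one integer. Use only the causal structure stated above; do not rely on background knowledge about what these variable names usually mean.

0

A backdoor path from AlcoholUse to Cholesterol is any simple undirected path whose first edge points into AlcoholUse (i.e. leaves AlcoholUse via a parent).
Parents of AlcoholUse: {BloodPressure}.
No simple path from any parent of AlcoholUse reaches Cholesterol without revisiting AlcoholUse, so there are no backdoor paths.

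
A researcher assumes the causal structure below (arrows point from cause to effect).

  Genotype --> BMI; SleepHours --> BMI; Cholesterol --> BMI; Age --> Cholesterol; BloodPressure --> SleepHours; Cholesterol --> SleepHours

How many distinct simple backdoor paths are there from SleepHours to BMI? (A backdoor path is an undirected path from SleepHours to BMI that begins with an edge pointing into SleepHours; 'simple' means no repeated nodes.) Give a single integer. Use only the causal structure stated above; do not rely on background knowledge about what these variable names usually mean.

1

A backdoor path from SleepHours to BMI is any simple undirected path whose first edge points into SleepHours (i.e. leaves SleepHours via a parent).
Parents of SleepHours: {BloodPressure, Cholesterol}.
Enumerating:
  P1: SleepHours <- Cholesterol -> BMI
That exhausts the simple backdoor paths. Count: 1.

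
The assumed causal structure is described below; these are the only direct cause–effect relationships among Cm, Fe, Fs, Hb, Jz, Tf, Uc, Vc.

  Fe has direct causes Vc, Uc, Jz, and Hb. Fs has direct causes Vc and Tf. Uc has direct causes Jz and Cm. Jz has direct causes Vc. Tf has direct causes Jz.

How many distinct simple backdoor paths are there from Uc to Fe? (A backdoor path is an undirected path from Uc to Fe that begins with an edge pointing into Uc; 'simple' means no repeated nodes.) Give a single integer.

3

A backdoor path from Uc to Fe is any simple undirected path whose first edge points into Uc (i.e. leaves Uc via a parent).
Parents of Uc: {Cm, Jz}.
Enumerating:
  P1: Uc <- Jz <- Vc -> Fe
  P2: Uc <- Jz -> Tf -> Fs <- Vc -> Fe
  P3: Uc <- Jz -> Fe
That exhausts the simple backdoor paths. Count: 3.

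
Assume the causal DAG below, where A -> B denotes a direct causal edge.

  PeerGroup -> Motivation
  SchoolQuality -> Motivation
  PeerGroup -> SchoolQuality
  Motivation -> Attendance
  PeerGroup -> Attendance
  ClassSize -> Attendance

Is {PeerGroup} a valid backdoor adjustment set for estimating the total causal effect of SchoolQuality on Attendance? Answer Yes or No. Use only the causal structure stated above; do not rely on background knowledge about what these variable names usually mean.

Yes

Backdoor paths from SchoolQuality to Attendance (paths whose first edge points into SchoolQuality):
  P1: SchoolQuality <- PeerGroup -> Motivation -> Attendance
  P2: SchoolQuality <- PeerGroup -> Attendance
Condition 1 (no descendant of SchoolQuality in the set): holds — descendants of SchoolQuality are {Attendance, Motivation}; none are in {PeerGroup}.
Condition 2 (every backdoor path blocked by {PeerGroup}):
  P1: blocked at fork node PeerGroup ∈ conditioning set.
  P2: blocked at fork node PeerGroup ∈ conditioning set.
{PeerGroup} satisfies the backdoor criterion.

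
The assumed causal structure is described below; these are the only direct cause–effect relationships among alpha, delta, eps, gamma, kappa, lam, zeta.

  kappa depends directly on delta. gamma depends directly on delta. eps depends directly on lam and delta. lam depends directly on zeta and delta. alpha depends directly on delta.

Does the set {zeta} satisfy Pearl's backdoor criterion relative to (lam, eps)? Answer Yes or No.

No

Backdoor paths from lam to eps (paths whose first edge points into lam):
  P1: lam <- delta -> eps
Condition 1 (no descendant of lam in the set): holds — descendants of lam are {eps}; none are in {zeta}.
Condition 2 (every backdoor path blocked by {zeta}):
  P1: open — no interior node is in the conditioning set.
{zeta} does not satisfy the backdoor criterion.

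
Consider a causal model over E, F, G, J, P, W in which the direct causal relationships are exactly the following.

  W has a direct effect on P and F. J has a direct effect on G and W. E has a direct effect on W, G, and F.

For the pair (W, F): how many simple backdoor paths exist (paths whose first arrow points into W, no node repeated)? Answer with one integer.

2

A backdoor path from W to F is any simple undirected path whose first edge points into W (i.e. leaves W via a parent).
Parents of W: {E, J}.
Enumerating:
  P1: W <- E -> F
  P2: W <- J -> G <- E -> F
That exhausts the simple backdoor paths. Count: 2.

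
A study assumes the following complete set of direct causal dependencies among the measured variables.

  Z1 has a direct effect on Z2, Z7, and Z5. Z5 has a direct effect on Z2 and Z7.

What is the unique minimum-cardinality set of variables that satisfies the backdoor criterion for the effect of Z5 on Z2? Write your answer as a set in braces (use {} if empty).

{Z1}

Variables eligible for adjustment (non-descendants of Z5, excluding Z5 and Z2): {Z1}.
Backdoor paths from Z5 to Z2:
  P1: Z5 <- Z1 -> Z2
The empty set is not sufficient: P1 (Z5 <- Z1 -> Z2) has no collider blocking it and no conditioned non-collider, so it is open.
Try {Z1}:
  P1: blocked at fork node Z1 ∈ conditioning set.
{Z1} contains no descendant of Z5 and blocks every backdoor path.
{Z1} is the unique smallest valid adjustment set.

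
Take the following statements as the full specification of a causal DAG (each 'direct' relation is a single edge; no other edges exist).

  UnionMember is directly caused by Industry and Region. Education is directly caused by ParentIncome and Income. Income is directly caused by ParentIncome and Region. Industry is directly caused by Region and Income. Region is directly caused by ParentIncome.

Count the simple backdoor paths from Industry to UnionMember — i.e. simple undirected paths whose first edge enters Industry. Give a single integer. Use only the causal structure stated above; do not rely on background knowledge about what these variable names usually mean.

4

A backdoor path from Industry to UnionMember is any simple undirected path whose first edge points into Industry (i.e. leaves Industry via a parent).
Parents of Industry: {Income, Region}.
Enumerating:
  P1: Industry <- Region -> UnionMember
  P2: Industry <- Income <- ParentIncome -> Region -> UnionMember
  P3: Industry <- Income <- Region -> UnionMember
  P4: Industry <- Income -> Education <- ParentIncome -> Region -> UnionMember
That exhausts the simple backdoor paths. Count: 4.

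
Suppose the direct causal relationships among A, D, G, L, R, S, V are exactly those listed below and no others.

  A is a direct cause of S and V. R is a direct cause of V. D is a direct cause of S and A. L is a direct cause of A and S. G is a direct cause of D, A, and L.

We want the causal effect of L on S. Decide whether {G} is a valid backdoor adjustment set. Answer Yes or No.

Backdoor paths from L to S (paths whose first edge points into L):
  P1: L <- G -> D -> A -> S
  P2: L <- G -> D -> S
  P3: L <- G -> A <- D -> S
  P4: L <- G -> A -> S
Condition 1 (no descendant of L in the set): holds — descendants of L are {A, S, V}; none are in {G}.
Condition 2 (every backdoor path blocked by {G}):
  P1: blocked at fork node G ∈ conditioning set.
  P2: blocked at fork node G ∈ conditioning set.
  P3: blocked at fork node G ∈ conditioning set.
  P4: blocked at fork node G ∈ conditioning set.
{G} satisfies the backdoor criterion.

Yes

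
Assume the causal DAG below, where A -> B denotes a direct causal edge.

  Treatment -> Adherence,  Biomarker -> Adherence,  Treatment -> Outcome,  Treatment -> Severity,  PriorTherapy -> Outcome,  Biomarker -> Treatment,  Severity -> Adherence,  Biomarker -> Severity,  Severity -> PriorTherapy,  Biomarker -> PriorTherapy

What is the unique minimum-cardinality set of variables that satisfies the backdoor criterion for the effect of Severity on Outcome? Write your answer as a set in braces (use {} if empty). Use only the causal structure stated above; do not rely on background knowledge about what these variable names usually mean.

{Biomarker, Treatment}

Variables eligible for adjustment (non-descendants of Severity, excluding Severity and Outcome): {Biomarker, Treatment}.
Backdoor paths from Severity to Outcome:
  P1: Severity <- Biomarker -> Treatment -> Outcome
  P2: Severity <- Biomarker -> PriorTherapy -> Outcome
  P3: Severity <- Biomarker -> Adherence <- Treatment -> Outcome
  P4: Severity <- Treatment <- Biomarker -> PriorTherapy -> Outcome
  P5: Severity <- Treatment -> Outcome
  P6: Severity <- Treatment -> Adherence <- Biomarker -> PriorTherapy -> Outcome
The empty set is not sufficient: P1 (Severity <- Biomarker -> Treatment -> Outcome) has no collider blocking it and no conditioned non-collider, so it is open.
Try {Biomarker, Treatment}:
  P1: blocked at fork node Biomarker ∈ conditioning set.
  P2: blocked at fork node Biomarker ∈ conditioning set.
  P3: blocked at fork node Biomarker ∈ conditioning set.
  P4: blocked at chain node Treatment ∈ conditioning set.
  P5: blocked at fork node Treatment ∈ conditioning set.
  P6: blocked at fork node Treatment ∈ conditioning set.
{Biomarker, Treatment} contains no descendant of Severity and blocks every backdoor path.
Every element of {Biomarker, Treatment} is needed (dropping Biomarker leaves P2 open; dropping Treatment leaves P5 open), so no proper subset is valid.
Among all size-2 subsets of the eligible variables, only {Biomarker, Treatment} blocks every backdoor path, so it is the unique smallest valid adjustment set.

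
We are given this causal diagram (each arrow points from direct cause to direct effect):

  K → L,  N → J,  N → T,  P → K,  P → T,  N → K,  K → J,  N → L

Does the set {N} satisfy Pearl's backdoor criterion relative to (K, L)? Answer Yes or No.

Backdoor paths from K to L (paths whose first edge points into K):
  P1: K <- N -> L
  P2: K <- P -> T <- N -> L
Condition 1 (no descendant of K in the set): holds — descendants of K are {J, L}; none are in {N}.
Condition 2 (every backdoor path blocked by {N}):
  P1: blocked at fork node N ∈ conditioning set.
  P2: blocked at collider T (neither it nor any descendant is in the conditioning set).
{N} satisfies the backdoor criterion.

Yes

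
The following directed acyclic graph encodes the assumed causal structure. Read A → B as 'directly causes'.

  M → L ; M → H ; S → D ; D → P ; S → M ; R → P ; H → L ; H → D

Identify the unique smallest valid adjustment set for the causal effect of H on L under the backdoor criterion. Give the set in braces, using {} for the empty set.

{M}

Variables eligible for adjustment (non-descendants of H, excluding H and L): {M, R, S}.
Backdoor paths from H to L:
  P1: H <- M -> L
The empty set is not sufficient: P1 (H <- M -> L) has no collider blocking it and no conditioned non-collider, so it is open.
Try {M}:
  P1: blocked at fork node M ∈ conditioning set.
{M} contains no descendant of H and blocks every backdoor path.
No other singleton works — e.g. {S} leaves P1 open — so {M} is the unique smallest valid adjustment set.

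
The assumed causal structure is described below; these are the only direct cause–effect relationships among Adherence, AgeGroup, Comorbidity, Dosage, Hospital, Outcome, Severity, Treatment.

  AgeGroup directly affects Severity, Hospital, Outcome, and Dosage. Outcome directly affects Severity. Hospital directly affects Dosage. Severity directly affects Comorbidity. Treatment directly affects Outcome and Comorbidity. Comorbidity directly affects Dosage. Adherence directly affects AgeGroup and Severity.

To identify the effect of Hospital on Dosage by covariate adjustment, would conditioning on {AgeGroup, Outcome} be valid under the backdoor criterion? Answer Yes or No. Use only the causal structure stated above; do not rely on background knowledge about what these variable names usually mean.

Backdoor paths from Hospital to Dosage (paths whose first edge points into Hospital):
  P1: Hospital <- AgeGroup <- Adherence -> Severity <- Outcome <- Treatment -> Comorbidity -> Dosage
  P2: Hospital <- AgeGroup <- Adherence -> Severity -> Comorbidity -> Dosage
  P3: Hospital <- AgeGroup -> Outcome <- Treatment -> Comorbidity -> Dosage
  P4: Hospital <- AgeGroup -> Outcome -> Severity -> Comorbidity -> Dosage
  P5: Hospital <- AgeGroup -> Severity <- Outcome <- Treatment -> Comorbidity -> Dosage
  P6: Hospital <- AgeGroup -> Severity -> Comorbidity -> Dosage
  P7: Hospital <- AgeGroup -> Dosage
Condition 1 (no descendant of Hospital in the set): holds — descendants of Hospital are {Dosage}; none are in {AgeGroup, Outcome}.
Condition 2 (every backdoor path blocked by {AgeGroup, Outcome}):
  P1: blocked at chain node AgeGroup ∈ conditioning set.
  P2: blocked at chain node AgeGroup ∈ conditioning set.
  P3: blocked at fork node AgeGroup ∈ conditioning set.
  P4: blocked at fork node AgeGroup ∈ conditioning set.
  P5: blocked at fork node AgeGroup ∈ conditioning set.
  P6: blocked at fork node AgeGroup ∈ conditioning set.
  P7: blocked at fork node AgeGroup ∈ conditioning set.
{AgeGroup, Outcome} satisfies the backdoor criterion.

Yes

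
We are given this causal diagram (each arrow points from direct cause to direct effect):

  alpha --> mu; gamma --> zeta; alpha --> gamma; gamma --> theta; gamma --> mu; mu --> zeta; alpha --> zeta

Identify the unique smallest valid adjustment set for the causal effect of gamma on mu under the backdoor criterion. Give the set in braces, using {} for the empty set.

Variables eligible for adjustment (non-descendants of gamma, excluding gamma and mu): {alpha}.
Backdoor paths from gamma to mu:
  P1: gamma <- alpha -> mu
  P2: gamma <- alpha -> zeta <- mu
The empty set is not sufficient: P1 (gamma <- alpha -> mu) has no collider blocking it and no conditioned non-collider, so it is open.
Try {alpha}:
  P1: blocked at fork node alpha ∈ conditioning set.
  P2: blocked at fork node alpha ∈ conditioning set.
{alpha} contains no descendant of gamma and blocks every backdoor path.
{alpha} is the unique smallest valid adjustment set.

{alpha}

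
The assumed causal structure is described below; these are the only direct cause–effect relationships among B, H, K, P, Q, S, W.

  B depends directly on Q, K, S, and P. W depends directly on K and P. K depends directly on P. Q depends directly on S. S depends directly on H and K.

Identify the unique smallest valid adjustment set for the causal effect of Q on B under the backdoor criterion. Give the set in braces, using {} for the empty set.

{S}

Variables eligible for adjustment (non-descendants of Q, excluding Q and B): {H, K, P, S, W}.
Backdoor paths from Q to B:
  P1: Q <- S <- K <- P -> B
  P2: Q <- S <- K -> W <- P -> B
  P3: Q <- S <- K -> B
  P4: Q <- S -> B
The empty set is not sufficient: P1 (Q <- S <- K <- P -> B) has no collider blocking it and no conditioned non-collider, so it is open.
Try {S}:
  P1: blocked at chain node S ∈ conditioning set.
  P2: blocked at chain node S ∈ conditioning set.
  P3: blocked at chain node S ∈ conditioning set.
  P4: blocked at fork node S ∈ conditioning set.
{S} contains no descendant of Q and blocks every backdoor path.
No other singleton works — e.g. {P} leaves P3 open — so {S} is the unique smallest valid adjustment set.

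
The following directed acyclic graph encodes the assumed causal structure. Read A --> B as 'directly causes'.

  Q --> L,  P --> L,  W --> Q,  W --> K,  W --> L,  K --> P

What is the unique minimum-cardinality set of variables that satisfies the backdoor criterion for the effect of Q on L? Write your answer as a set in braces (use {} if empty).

Variables eligible for adjustment (non-descendants of Q, excluding Q and L): {K, P, W}.
Backdoor paths from Q to L:
  P1: Q <- W -> K -> P -> L
  P2: Q <- W -> L
The empty set is not sufficient: P1 (Q <- W -> K -> P -> L) has no collider blocking it and no conditioned non-collider, so it is open.
Try {W}:
  P1: blocked at fork node W ∈ conditioning set.
  P2: blocked at fork node W ∈ conditioning set.
{W} contains no descendant of Q and blocks every backdoor path.
No other singleton works — e.g. {K} leaves P2 open — so {W} is the unique smallest valid adjustment set.

{W}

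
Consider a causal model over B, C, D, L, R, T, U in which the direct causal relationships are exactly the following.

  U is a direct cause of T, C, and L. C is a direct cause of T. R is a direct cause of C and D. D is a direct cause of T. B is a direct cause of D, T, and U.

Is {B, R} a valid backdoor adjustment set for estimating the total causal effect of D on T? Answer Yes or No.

Backdoor paths from D to T (paths whose first edge points into D):
  P1: D <- B -> U -> C -> T
  P2: D <- B -> U -> T
  P3: D <- B -> T
  P4: D <- R -> C <- U <- B -> T
  P5: D <- R -> C <- U -> T
  P6: D <- R -> C -> T
Condition 1 (no descendant of D in the set): holds — descendants of D are {T}; none are in {B, R}.
Condition 2 (every backdoor path blocked by {B, R}):
  P1: blocked at fork node B ∈ conditioning set.
  P2: blocked at fork node B ∈ conditioning set.
  P3: blocked at fork node B ∈ conditioning set.
  P4: blocked at fork node R ∈ conditioning set.
  P5: blocked at fork node R ∈ conditioning set.
  P6: blocked at fork node R ∈ conditioning set.
{B, R} satisfies the backdoor criterion.

Yes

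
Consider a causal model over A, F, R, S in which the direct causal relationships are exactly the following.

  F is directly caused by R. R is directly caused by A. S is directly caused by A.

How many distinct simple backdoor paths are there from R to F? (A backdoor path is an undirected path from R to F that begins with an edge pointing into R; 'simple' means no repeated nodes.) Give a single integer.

A backdoor path from R to F is any simple undirected path whose first edge points into R (i.e. leaves R via a parent).
Parents of R: {A}.
No simple path from any parent of R reaches F without revisiting R, so there are no backdoor paths.

0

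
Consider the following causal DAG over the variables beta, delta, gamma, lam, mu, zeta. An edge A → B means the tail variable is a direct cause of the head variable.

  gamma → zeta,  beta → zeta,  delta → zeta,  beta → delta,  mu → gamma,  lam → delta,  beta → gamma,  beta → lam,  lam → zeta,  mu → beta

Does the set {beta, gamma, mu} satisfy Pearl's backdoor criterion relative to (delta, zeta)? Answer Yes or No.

No

Backdoor paths from delta to zeta (paths whose first edge points into delta):
  P1: delta <- beta <- mu -> gamma -> zeta
  P2: delta <- beta -> lam -> zeta
  P3: delta <- beta -> gamma -> zeta
  P4: delta <- beta -> zeta
  P5: delta <- lam <- beta <- mu -> gamma -> zeta
  P6: delta <- lam <- beta -> gamma -> zeta
  P7: delta <- lam <- beta -> zeta
  P8: delta <- lam -> zeta
Condition 1 (no descendant of delta in the set): holds — descendants of delta are {zeta}; none are in {beta, gamma, mu}.
Condition 2 (every backdoor path blocked by {beta, gamma, mu}):
  P1: blocked at chain node beta ∈ conditioning set.
  P2: blocked at fork node beta ∈ conditioning set.
  P3: blocked at fork node beta ∈ conditioning set.
  P4: blocked at fork node beta ∈ conditioning set.
  P5: blocked at chain node beta ∈ conditioning set.
  P6: blocked at fork node beta ∈ conditioning set.
  P7: blocked at fork node beta ∈ conditioning set.
  P8: open — no interior node is in the conditioning set.
{beta, gamma, mu} does not satisfy the backdoor criterion.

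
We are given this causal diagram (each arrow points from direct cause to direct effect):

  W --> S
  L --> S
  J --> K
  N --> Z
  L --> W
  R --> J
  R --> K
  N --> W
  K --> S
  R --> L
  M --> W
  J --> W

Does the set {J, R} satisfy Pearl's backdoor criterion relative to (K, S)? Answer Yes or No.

Yes

Backdoor paths from K to S (paths whose first edge points into K):
  P1: K <- R -> J -> W <- L -> S
  P2: K <- R -> J -> W -> S
  P3: K <- R -> L -> W -> S
  P4: K <- R -> L -> S
  P5: K <- J <- R -> L -> W -> S
  P6: K <- J <- R -> L -> S
  P7: K <- J -> W <- L -> S
  P8: K <- J -> W -> S
Condition 1 (no descendant of K in the set): holds — descendants of K are {S}; none are in {J, R}.
Condition 2 (every backdoor path blocked by {J, R}):
  P1: blocked at fork node R ∈ conditioning set.
  P2: blocked at fork node R ∈ conditioning set.
  P3: blocked at fork node R ∈ conditioning set.
  P4: blocked at fork node R ∈ conditioning set.
  P5: blocked at chain node J ∈ conditioning set.
  P6: blocked at chain node J ∈ conditioning set.
  P7: blocked at fork node J ∈ conditioning set.
  P8: blocked at fork node J ∈ conditioning set.
{J, R} satisfies the backdoor criterion.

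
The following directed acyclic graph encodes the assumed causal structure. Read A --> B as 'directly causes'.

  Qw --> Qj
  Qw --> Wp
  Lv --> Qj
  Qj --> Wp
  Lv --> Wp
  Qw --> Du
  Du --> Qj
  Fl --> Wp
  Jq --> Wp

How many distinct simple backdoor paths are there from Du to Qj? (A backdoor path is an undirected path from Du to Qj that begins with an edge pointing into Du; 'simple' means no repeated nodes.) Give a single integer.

3

A backdoor path from Du to Qj is any simple undirected path whose first edge points into Du (i.e. leaves Du via a parent).
Parents of Du: {Qw}.
Enumerating:
  P1: Du <- Qw -> Qj
  P2: Du <- Qw -> Wp <- Lv -> Qj
  P3: Du <- Qw -> Wp <- Qj
That exhausts the simple backdoor paths. Count: 3.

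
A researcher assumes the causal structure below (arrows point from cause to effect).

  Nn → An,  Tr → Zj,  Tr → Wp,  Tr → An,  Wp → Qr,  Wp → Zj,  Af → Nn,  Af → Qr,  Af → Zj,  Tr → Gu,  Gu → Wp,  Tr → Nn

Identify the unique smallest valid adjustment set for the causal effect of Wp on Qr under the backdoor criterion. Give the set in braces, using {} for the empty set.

{}

Variables eligible for adjustment (non-descendants of Wp, excluding Wp and Qr): {Af, An, Gu, Nn, Tr}.
Backdoor paths from Wp to Qr:
  P1: Wp <- Tr -> Zj <- Af -> Qr
  P2: Wp <- Tr -> Nn <- Af -> Qr
  P3: Wp <- Tr -> An <- Nn <- Af -> Qr
  P4: Wp <- Gu <- Tr -> Zj <- Af -> Qr
  P5: Wp <- Gu <- Tr -> Nn <- Af -> Qr
  P6: Wp <- Gu <- Tr -> An <- Nn <- Af -> Qr
Each backdoor path contains an unconditioned collider, so every path is already blocked with the empty conditioning set:
  P1: blocked at collider Zj (neither it nor any descendant is in the conditioning set).
  P2: blocked at collider Nn (neither it nor any descendant is in the conditioning set).
  P3: blocked at collider An (neither it nor any descendant is in the conditioning set).
  P4: blocked at collider Zj (neither it nor any descendant is in the conditioning set).
  P5: blocked at collider Nn (neither it nor any descendant is in the conditioning set).
  P6: blocked at collider An (neither it nor any descendant is in the conditioning set).
The empty set is therefore the unique smallest valid set.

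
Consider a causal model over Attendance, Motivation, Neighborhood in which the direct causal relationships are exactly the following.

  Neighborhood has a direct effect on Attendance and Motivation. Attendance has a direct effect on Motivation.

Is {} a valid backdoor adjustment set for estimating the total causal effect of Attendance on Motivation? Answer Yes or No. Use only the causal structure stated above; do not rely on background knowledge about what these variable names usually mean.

No

Backdoor paths from Attendance to Motivation (paths whose first edge points into Attendance):
  P1: Attendance <- Neighborhood -> Motivation
Condition 1 (no descendant of Attendance in the set): holds — descendants of Attendance are {Motivation}; none are in {}.
Condition 2 (every backdoor path blocked by {}):
  P1: open — no interior node is in the conditioning set.
{} does not satisfy the backdoor criterion.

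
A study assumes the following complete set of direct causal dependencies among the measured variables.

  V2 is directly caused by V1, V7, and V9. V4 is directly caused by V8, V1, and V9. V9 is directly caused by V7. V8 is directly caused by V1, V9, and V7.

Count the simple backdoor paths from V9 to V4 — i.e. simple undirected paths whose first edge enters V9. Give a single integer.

4

A backdoor path from V9 to V4 is any simple undirected path whose first edge points into V9 (i.e. leaves V9 via a parent).
Parents of V9: {V7}.
Enumerating:
  P1: V9 <- V7 -> V2 <- V1 -> V8 -> V4
  P2: V9 <- V7 -> V2 <- V1 -> V4
  P3: V9 <- V7 -> V8 <- V1 -> V4
  P4: V9 <- V7 -> V8 -> V4
That exhausts the simple backdoor paths. Count: 4.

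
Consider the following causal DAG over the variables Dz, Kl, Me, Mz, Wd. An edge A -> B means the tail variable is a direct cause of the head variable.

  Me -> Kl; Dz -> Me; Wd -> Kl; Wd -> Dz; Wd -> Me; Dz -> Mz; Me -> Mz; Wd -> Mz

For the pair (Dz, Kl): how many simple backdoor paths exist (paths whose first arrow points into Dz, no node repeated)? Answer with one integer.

A backdoor path from Dz to Kl is any simple undirected path whose first edge points into Dz (i.e. leaves Dz via a parent).
Parents of Dz: {Wd}.
Enumerating:
  P1: Dz <- Wd -> Me -> Kl
  P2: Dz <- Wd -> Mz <- Me -> Kl
  P3: Dz <- Wd -> Kl
That exhausts the simple backdoor paths. Count: 3.

3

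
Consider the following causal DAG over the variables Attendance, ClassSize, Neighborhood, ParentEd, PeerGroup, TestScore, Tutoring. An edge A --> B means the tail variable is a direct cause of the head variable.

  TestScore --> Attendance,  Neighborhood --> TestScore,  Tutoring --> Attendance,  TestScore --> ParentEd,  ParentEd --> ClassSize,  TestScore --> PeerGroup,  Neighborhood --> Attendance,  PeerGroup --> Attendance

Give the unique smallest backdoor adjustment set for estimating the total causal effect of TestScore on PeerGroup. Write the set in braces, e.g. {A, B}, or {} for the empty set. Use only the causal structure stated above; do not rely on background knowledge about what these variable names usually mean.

Variables eligible for adjustment (non-descendants of TestScore, excluding TestScore and PeerGroup): {Neighborhood, Tutoring}.
Backdoor paths from TestScore to PeerGroup:
  P1: TestScore <- Neighborhood -> Attendance <- PeerGroup
Each backdoor path contains an unconditioned collider, so every path is already blocked with the empty conditioning set:
  P1: blocked at collider Attendance (neither it nor any descendant is in the conditioning set).
The empty set is therefore the unique smallest valid set.

{}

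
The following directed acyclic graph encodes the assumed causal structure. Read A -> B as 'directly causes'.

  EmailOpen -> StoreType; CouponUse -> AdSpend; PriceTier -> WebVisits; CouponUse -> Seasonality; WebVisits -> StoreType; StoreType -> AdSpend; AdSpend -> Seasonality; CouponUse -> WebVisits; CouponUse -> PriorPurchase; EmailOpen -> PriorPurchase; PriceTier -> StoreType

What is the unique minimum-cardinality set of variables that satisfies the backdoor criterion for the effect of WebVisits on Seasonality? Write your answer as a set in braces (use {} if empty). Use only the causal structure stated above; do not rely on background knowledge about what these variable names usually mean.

Variables eligible for adjustment (non-descendants of WebVisits, excluding WebVisits and Seasonality): {CouponUse, EmailOpen, PriceTier, PriorPurchase}.
Backdoor paths from WebVisits to Seasonality:
  P1: WebVisits <- CouponUse -> PriorPurchase <- EmailOpen -> StoreType -> AdSpend -> Seasonality
  P2: WebVisits <- CouponUse -> AdSpend -> Seasonality
  P3: WebVisits <- CouponUse -> Seasonality
  P4: WebVisits <- PriceTier -> StoreType <- EmailOpen -> PriorPurchase <- CouponUse -> AdSpend -> Seasonality
  P5: WebVisits <- PriceTier -> StoreType <- EmailOpen -> PriorPurchase <- CouponUse -> Seasonality
  P6: WebVisits <- PriceTier -> StoreType -> AdSpend <- CouponUse -> Seasonality
  P7: WebVisits <- PriceTier -> StoreType -> AdSpend -> Seasonality
The empty set is not sufficient: P2 (WebVisits <- CouponUse -> AdSpend -> Seasonality) has no collider blocking it and no conditioned non-collider, so it is open.
Try {CouponUse, PriceTier}:
  P1: blocked at fork node CouponUse ∈ conditioning set.
  P2: blocked at fork node CouponUse ∈ conditioning set.
  P3: blocked at fork node CouponUse ∈ conditioning set.
  P4: blocked at fork node PriceTier ∈ conditioning set.
  P5: blocked at fork node PriceTier ∈ conditioning set.
  P6: blocked at fork node PriceTier ∈ conditioning set.
  P7: blocked at fork node PriceTier ∈ conditioning set.
{CouponUse, PriceTier} contains no descendant of WebVisits and blocks every backdoor path.
Every element of {CouponUse, PriceTier} is needed (dropping CouponUse leaves P2 open; dropping PriceTier leaves P7 open), so no proper subset is valid.
Among all size-2 subsets of the eligible variables, only {CouponUse, PriceTier} blocks every backdoor path, so it is the unique smallest valid adjustment set.

{CouponUse, PriceTier}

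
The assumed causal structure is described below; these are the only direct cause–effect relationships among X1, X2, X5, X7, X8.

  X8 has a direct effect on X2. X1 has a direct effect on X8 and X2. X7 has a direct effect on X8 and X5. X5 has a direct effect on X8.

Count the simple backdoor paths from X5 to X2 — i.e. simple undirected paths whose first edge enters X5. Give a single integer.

A backdoor path from X5 to X2 is any simple undirected path whose first edge points into X5 (i.e. leaves X5 via a parent).
Parents of X5: {X7}.
Enumerating:
  P1: X5 <- X7 -> X8 <- X1 -> X2
  P2: X5 <- X7 -> X8 -> X2
That exhausts the simple backdoor paths. Count: 2.

2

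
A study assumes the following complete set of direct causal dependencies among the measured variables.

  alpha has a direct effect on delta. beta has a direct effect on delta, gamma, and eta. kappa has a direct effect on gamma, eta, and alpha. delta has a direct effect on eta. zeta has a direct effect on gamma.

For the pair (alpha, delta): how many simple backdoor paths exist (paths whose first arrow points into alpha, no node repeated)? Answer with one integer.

A backdoor path from alpha to delta is any simple undirected path whose first edge points into alpha (i.e. leaves alpha via a parent).
Parents of alpha: {kappa}.
Enumerating:
  P1: alpha <- kappa -> gamma <- beta -> delta
  P2: alpha <- kappa -> gamma <- beta -> eta <- delta
  P3: alpha <- kappa -> eta <- beta -> delta
  P4: alpha <- kappa -> eta <- delta
That exhausts the simple backdoor paths. Count: 4.

4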